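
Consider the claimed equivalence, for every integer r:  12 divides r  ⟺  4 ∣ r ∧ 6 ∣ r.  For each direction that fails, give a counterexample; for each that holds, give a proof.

[⇐] Suppose 4 ∣ r and 6 ∣ r. Any common multiple of 4 and 6 is a multiple of their lcm; here lcm(4, 6) = 4·6/gcd(4, 6) = 24/2 = 12, so 12 ∣ r.

[⇒] If 12 ∣ r, write r = 12q. Since 12 = 3·4, r = 4·(3q), so 4 ∣ r; and since 12 = 2·6, r = 6·(2q), so 6 ∣ r.

The biconditional holds.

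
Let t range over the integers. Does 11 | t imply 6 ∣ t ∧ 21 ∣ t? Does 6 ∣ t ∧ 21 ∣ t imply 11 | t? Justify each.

[⇒] This fails: take t = 11. Certainly 11 ∣ 11, but 6 ∤ 11.

[⇐] This fails: take t = 42. Both 6 ∣ 42 and 21 ∣ 42, yet 42 is not a multiple of 11 (since 42 = 3·11 + 9), so 11 ∤ 42.

Neither implication holds.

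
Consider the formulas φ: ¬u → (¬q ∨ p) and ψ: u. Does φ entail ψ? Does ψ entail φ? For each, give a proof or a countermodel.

Not equivalent: only (⇐) holds.

(⟸) Assume the antecedent. If p is true, ¬u → (¬q ∨ p) reduces to true regardless of the other variables. If p is false, the antecedent forces (p = F, u = T, q = F) or (p = F, u = T, q = T), and ¬u → (¬q ∨ p) holds there. Either way ¬u → (¬q ∨ p) holds.

(⟹) This fails. Under p = F, u = F, q = F, the left side is true but the right side is false.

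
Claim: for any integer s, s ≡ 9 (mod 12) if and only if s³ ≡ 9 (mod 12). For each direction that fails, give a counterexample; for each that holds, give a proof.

(→) Suppose s ≡ 9 (mod 12). Write s = 12j + 9. Then (12j + 9)³ = 1728j³ + 3888j² + 2916j + 729 = 12(144j³ + 324j² + 243j + 60) + 9, so s³ ≡ 9 (mod 12).

(←) For the converse, argue contrapositively. If s ≢ 9 (mod 12), then s is congruent to one of 0, 1, 2, 3, 4, 5, 6, 7, 8, 10, 11 modulo 12, and these give s³ ≡ 0, 1, 8, 3, 4, 5, 0, 7, 8, 4, 11 respectively — never 9.

Both implications hold.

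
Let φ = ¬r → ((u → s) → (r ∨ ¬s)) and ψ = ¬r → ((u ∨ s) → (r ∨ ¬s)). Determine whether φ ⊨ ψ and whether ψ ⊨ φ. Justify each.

Equivalent; both directions hold.

(←) Assume the antecedent. If r is true, ¬r → ((u → s) → (r ∨ ¬s)) reduces to true regardless of the other variables. If r is false, the antecedent forces (r = F, s = F, u = F) or (r = F, s = F, u = T), and ¬r → ((u → s) → (r ∨ ¬s)) holds there. Either way ¬r → ((u → s) → (r ∨ ¬s)) holds.

(→) Assume the antecedent. If r is true, ¬r → ((u ∨ s) → (r ∨ ¬s)) reduces to true regardless of the other variables. If r is false, the antecedent forces (r = F, s = F, u = F) or (r = F, s = F, u = T), and ¬r → ((u ∨ s) → (r ∨ ¬s)) holds there. Either way ¬r → ((u ∨ s) → (r ∨ ¬s)) holds.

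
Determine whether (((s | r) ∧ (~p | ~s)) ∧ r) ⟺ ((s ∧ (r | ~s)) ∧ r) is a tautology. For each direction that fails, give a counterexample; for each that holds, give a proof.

(⇒) This fails. Under p = F, s = F, r = T, the left side is true but the right side is false.

(⇐) This fails. Under p = T, s = T, r = T, the left side is false but the right side is true.

(⇒) fails and (⇐) fails.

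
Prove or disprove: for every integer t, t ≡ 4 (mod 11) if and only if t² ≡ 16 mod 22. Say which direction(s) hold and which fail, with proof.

Both directions fail.

(⟹) This fails: take t = 15. Then 15 ≡ 4 (mod 11), but 15² = 225 ≡ 5 (mod 22), not 16.

(⟸) This fails: take t = 18. Then 18² = 324 ≡ 16 (mod 22), yet 18 ≡ 7 (mod 11), not 4.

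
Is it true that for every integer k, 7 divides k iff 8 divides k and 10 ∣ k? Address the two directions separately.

(→) This fails: take k = 7. Certainly 7 ∣ 7, but 8 ∤ 7.

(←) This fails: take k = 40. Both 8 ∣ 40 and 10 ∣ 40, yet 40 is not a multiple of 7 (since 40 = 5·7 + 5), so 7 ∤ 40.

Both directions fail.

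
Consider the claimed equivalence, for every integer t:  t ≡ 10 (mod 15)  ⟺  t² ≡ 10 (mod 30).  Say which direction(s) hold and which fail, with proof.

Forward direction. This fails: take t = 25. Then 25 ≡ 10 (mod 15), but 25² = 625 ≡ 25 (mod 30), not 10.

Converse. This fails: take t = 20. Then 20² = 400 ≡ 10 (mod 30), yet 20 ≡ 5 (mod 15), not 10.

(⇒) fails and (⇐) fails.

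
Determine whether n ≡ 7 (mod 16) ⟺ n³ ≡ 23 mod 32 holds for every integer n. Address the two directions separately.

Only the converse holds.

(⇒) This fails: take n = 23. Then 23 ≡ 7 (mod 16), but 23³ = 12167 ≡ 7 (mod 32), not 23.

(⇐) Conversely, the residues r modulo 32 with r³ ≡ 23 (mod 32) are exactly {7}, and each is ≡ 7 (mod 16).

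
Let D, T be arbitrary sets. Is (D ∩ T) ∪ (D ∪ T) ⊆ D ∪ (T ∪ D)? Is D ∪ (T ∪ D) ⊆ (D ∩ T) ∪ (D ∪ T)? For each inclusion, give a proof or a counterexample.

(⟹) Let x ∈ (D ∩ T) ∪ (D ∪ T). Then either x ∈ D and x ∉ T; or x ∈ T and x ∉ D; or x ∈ D ∩ T. In each case x ∈ D ∪ (T ∪ D), so (D ∩ T) ∪ (D ∪ T) ⊆ D ∪ (T ∪ D).

(⟸) Let x ∈ D ∪ (T ∪ D). Then either x ∈ D and x ∉ T; or x ∈ T and x ∉ D; or x ∈ D ∩ T. In each case x ∈ (D ∩ T) ∪ (D ∪ T), so D ∪ (T ∪ D) ⊆ (D ∩ T) ∪ (D ∪ T).

Both inclusions hold; the sets are equal.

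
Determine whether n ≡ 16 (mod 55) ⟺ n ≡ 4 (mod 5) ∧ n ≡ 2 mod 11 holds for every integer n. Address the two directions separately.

(⇒) fails and (⇐) fails.

(⟹) This fails: n = 16 gives 16 ≡ 16 (mod 55) but 16 ≡ 1 (mod 5), so the conjunction on the right does not hold.

(⟸) This fails: n = 24 satisfies both congruences on the right (24 ≡ 4 mod 5 and 24 ≡ 2 mod 11) yet 24 ≡ 24 (mod 55), not 16.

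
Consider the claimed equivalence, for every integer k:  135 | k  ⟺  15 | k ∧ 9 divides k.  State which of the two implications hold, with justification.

Only the forward implication holds.

[⇒] If 135 ∣ k, write k = 135q. Since 135 = 9·15, k = 15·(9q), so 15 ∣ k; and since 135 = 15·9, k = 9·(15q), so 9 ∣ k.

[⇐] This fails: take k = 45. Both 15 ∣ 45 and 9 ∣ 45, yet 45 is not a multiple of 135 (since 45 = 0·135 + 45), so 135 ∤ 45.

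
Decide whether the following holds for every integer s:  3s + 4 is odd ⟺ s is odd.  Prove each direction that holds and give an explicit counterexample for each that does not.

(⇒) Suppose 3s + 4 is odd. Since 3 is odd, 3s and s have the same parity, so 3s + 4 ≡ s + 4 (mod 2). As 4 is even, 3s + 4 is odd exactly when s is odd. Thus s is odd.

(⇐) Conversely, suppose s is odd; write s = 2j + 1. Then 3s + 4 = 3·(2j + 1) + 4 = 2·3j + 7, which is odd.

Both directions hold.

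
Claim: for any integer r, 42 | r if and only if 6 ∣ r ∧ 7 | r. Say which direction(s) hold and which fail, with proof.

Both directions hold.

(⇒) If 42 ∣ r, write r = 42q. Since 42 = 7·6, r = 6·(7q), so 6 ∣ r; and since 42 = 6·7, r = 7·(6q), so 7 ∣ r.

(⇐) Suppose 6 ∣ r and 7 ∣ r. Any common multiple of 6 and 7 is a multiple of their lcm; here gcd(6, 7) = 1, so lcm(6, 7) = 6·7 = 42, so 42 ∣ r.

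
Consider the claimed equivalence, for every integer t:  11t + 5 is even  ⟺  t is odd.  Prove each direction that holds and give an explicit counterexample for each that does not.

Converse. Suppose t is odd; write t = 2j + 1. Then 11t + 5 = 11·(2j + 1) + 5 = 2·11j + 16, which is even.

Forward direction. Suppose 11t + 5 is even. Since 11 is odd, 11t and t have the same parity, so 11t + 5 ≡ t + 5 (mod 2). As 5 is odd, 11t + 5 is even exactly when t is odd. Thus t is odd.

Both directions hold; the statement is true.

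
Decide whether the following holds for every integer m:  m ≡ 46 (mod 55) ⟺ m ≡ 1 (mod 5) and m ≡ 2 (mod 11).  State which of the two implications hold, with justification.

Both directions hold; the statement is true.

Forward direction. Suppose m ≡ 46 (mod 55); write m = 55j + 46. Since 5 ∣ 55, reducing mod 5 gives m ≡ 46 ≡ 1 (mod 5); since 11 ∣ 55, reducing mod 11 gives m ≡ 46 ≡ 2 (mod 11).

Converse. If m ≡ 1 (mod 5) and m ≡ 2 (mod 11), then by the Chinese remainder theorem m ≡ 46 (mod 55). This is exactly m ≡ 46 (mod 55).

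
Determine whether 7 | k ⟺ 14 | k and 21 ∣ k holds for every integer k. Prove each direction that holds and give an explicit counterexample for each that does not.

[⇐] Suppose 14 ∣ k and 21 ∣ k. Any common multiple of 14 and 21 is a multiple of their lcm; here lcm(14, 21) = 14·21/gcd(14, 21) = 294/7 = 42, so 42 ∣ k. Since 7 ∣ 42, it follows that 7 ∣ k.

[⇒] This fails: take k = 7. Certainly 7 ∣ 7, but 14 ∤ 7.

Not equivalent: only (⇐) holds.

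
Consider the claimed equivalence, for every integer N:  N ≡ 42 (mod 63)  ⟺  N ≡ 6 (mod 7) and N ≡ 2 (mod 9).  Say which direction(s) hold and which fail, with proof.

Forward direction. This fails: N = 42 gives 42 ≡ 42 (mod 63) but 42 ≡ 0 (mod 7), so the conjunction on the right does not hold.

Converse. This fails: N = 20 satisfies both congruences on the right (20 ≡ 6 mod 7 and 20 ≡ 2 mod 9) yet 20 ≡ 20 (mod 63), not 42.

(⇒) fails and (⇐) fails.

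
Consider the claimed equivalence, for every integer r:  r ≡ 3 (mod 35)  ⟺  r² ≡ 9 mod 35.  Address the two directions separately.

(⟸) This fails: take r = 17. Then 17² = 289 ≡ 9 (mod 35), yet 17 ≡ 17 (mod 35), not 3.

(⟹) Suppose r ≡ 3 (mod 35). Write r = 35j + 3. Then (35j + 3)² = 1225j² + 210j + 9 = 35(35j² + 6j) + 9, so r² ≡ 9 (mod 35).

Only the forward direction holds.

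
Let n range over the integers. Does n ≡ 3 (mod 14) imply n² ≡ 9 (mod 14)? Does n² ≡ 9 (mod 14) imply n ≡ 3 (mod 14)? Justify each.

Forward direction. Suppose n ≡ 3 (mod 14). Write n = 14j + 3. Then (14j + 3)² = 196j² + 84j + 9 = 14(14j² + 6j) + 9, so n² ≡ 9 (mod 14).

Converse. This fails: take n = 11. Then 11² = 121 ≡ 9 (mod 14), yet 11 ≡ 11 (mod 14), not 3.

The forward direction holds; the converse fails.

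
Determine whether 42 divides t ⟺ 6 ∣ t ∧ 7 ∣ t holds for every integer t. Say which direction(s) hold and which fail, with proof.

Equivalent; both directions hold.

(⟹) If 42 ∣ t, write t = 42q. Since 42 = 7·6, t = 6·(7q), so 6 ∣ t; and since 42 = 6·7, t = 7·(6q), so 7 ∣ t.

(⟸) Suppose 6 ∣ t and 7 ∣ t. Any common multiple of 6 and 7 is a multiple of their lcm; here gcd(6, 7) = 1, so lcm(6, 7) = 6·7 = 42, so 42 ∣ t.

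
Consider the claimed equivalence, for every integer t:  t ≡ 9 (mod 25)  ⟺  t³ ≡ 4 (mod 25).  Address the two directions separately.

Converse. Suppose t³ ≡ 4 (mod 25). The only residue r in {0, …, 24} with r³ ≡ 4 (mod 25) is r = 9, so t ≡ 9 (mod 25).

Forward direction. Suppose t ≡ 9 (mod 25). Write t = 25j + 9. Then (25j + 9)³ = 15625j³ + 16875j² + 6075j + 729 = 25(625j³ + 675j² + 243j + 29) + 4, so t³ ≡ 4 (mod 25).

Both directions hold; the statement is true.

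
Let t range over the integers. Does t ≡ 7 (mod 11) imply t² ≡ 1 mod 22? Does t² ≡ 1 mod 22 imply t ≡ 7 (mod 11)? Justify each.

Both directions fail.

Forward direction. This fails: take t = 7. Then 7 ≡ 7 (mod 11), but 7² = 49 ≡ 5 (mod 22), not 1.

Converse. This fails: take t = 1. Then 1² = 1 ≡ 1 (mod 22), yet 1 ≡ 1 (mod 11), not 7.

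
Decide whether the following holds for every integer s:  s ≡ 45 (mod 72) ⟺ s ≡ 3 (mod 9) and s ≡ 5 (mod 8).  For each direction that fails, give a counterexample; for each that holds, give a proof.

(⟹) This fails: s = 45 gives 45 ≡ 45 (mod 72) but 45 ≡ 0 (mod 9), so the conjunction on the right does not hold.

(⟸) This fails: s = 21 satisfies both congruences on the right (21 ≡ 3 mod 9 and 21 ≡ 5 mod 8) yet 21 ≡ 21 (mod 72), not 45.

Neither implication holds.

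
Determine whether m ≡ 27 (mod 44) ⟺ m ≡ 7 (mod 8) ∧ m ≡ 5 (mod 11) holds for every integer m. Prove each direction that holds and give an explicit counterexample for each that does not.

Forward direction. This fails: m = 27 gives 27 ≡ 27 (mod 44) but 27 ≡ 3 (mod 8), so the conjunction on the right does not hold.

Converse. If m ≡ 7 (mod 8) and m ≡ 5 (mod 11), then by the Chinese remainder theorem m ≡ 71 (mod 88). Since 71 ≡ 27 (mod 44) and 44 ∣ 88, we get m ≡ 27 (mod 44).

Only the reverse direction holds.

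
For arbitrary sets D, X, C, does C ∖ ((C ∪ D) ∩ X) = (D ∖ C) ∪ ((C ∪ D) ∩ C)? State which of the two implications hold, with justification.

Forward inclusion. Let x ∈ C ∖ ((C ∪ D) ∩ X). Then either x ∈ C and x ∉ D, X; or x ∈ D ∩ C and x ∉ X. In each case x ∈ (D ∖ C) ∪ ((C ∪ D) ∩ C), so C ∖ ((C ∪ D) ∩ X) ⊆ (D ∖ C) ∪ ((C ∪ D) ∩ C).

Reverse inclusion. This inclusion fails. Take D = {1}, X = ∅, C = ∅; then 1 ∈ (D ∖ C) ∪ ((C ∪ D) ∩ C) but 1 ∉ C ∖ ((C ∪ D) ∩ X).

(⊆) holds; (⊇) fails.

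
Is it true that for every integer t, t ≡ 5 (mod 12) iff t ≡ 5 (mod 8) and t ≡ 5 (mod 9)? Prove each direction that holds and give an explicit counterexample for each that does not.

The forward direction fails; the converse holds.

[⇒] This fails: t = 65 gives 65 ≡ 5 (mod 12) but 65 ≡ 1 (mod 8), so the conjunction on the right does not hold.

[⇐] Conversely, if t ≡ 5 (mod 8) and t ≡ 5 (mod 9), then by the Chinese remainder theorem t ≡ 5 (mod 72). Since 5 ≡ 5 (mod 12) and 12 ∣ 72, we get t ≡ 5 (mod 12).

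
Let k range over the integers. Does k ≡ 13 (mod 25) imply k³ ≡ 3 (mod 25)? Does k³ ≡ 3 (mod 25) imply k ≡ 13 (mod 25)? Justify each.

[⇒] This fails: take k = 13. Then 13 ≡ 13 (mod 25), but 13³ = 2197 ≡ 22 (mod 25), not 3.

[⇐] This fails: take k = 12. Then 12³ = 1728 ≡ 3 (mod 25), yet 12 ≡ 12 (mod 25), not 13.

Neither direction holds.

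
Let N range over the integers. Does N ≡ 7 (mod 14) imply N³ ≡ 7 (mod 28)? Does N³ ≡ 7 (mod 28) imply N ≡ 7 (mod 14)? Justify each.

(←) The residues r modulo 28 with r³ ≡ 7 (mod 28) are exactly {7}, and each is ≡ 7 (mod 14).

(→) This fails: take N = 21. Then 21 ≡ 7 (mod 14), but 21³ = 9261 ≡ 21 (mod 28), not 7.

The forward direction fails; the converse holds.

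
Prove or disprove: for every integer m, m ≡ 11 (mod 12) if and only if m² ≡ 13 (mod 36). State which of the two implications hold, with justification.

(⇒) fails and (⇐) fails.

(→) This fails: take m = 23. Then 23 ≡ 11 (mod 12), but 23² = 529 ≡ 25 (mod 36), not 13.

(←) This fails: take m = 7. Then 7² = 49 ≡ 13 (mod 36), yet 7 ≡ 7 (mod 12), not 11.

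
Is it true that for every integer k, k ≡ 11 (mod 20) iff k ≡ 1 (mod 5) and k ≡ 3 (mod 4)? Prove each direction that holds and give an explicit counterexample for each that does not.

Both directions hold; the statement is true.

(→) Suppose k ≡ 11 (mod 20); write k = 20j + 11. Since 5 ∣ 20, reducing mod 5 gives k ≡ 11 ≡ 1 (mod 5); since 4 ∣ 20, reducing mod 4 gives k ≡ 11 ≡ 3 (mod 4).

(←) Conversely, if k ≡ 1 (mod 5) and k ≡ 3 (mod 4), then by the Chinese remainder theorem k ≡ 11 (mod 20). This is exactly k ≡ 11 (mod 20).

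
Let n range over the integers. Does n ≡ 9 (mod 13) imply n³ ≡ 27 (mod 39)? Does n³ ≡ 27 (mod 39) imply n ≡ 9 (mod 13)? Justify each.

(⇒) fails and (⇐) fails.

(⟹) This fails: take n = 22. Then 22 ≡ 9 (mod 13), but 22³ = 10648 ≡ 1 (mod 39), not 27.

(⟸) This fails: take n = 3. Then 3³ = 27 ≡ 27 (mod 39), yet 3 ≡ 3 (mod 13), not 9.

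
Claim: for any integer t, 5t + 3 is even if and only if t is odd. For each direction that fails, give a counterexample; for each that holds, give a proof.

[⇒] Suppose 5t + 3 is even. Since 5 is odd, 5t and t have the same parity, so 5t + 3 ≡ t + 3 (mod 2). As 3 is odd, 5t + 3 is even exactly when t is odd. Thus t is odd.

[⇐] Conversely, suppose t is odd; write t = 2j + 1. Then 5t + 3 = 5·(2j + 1) + 3 = 2·5j + 8, which is even.

Both directions hold.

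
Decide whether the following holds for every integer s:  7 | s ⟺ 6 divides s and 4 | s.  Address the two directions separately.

[⇒] This fails: take s = 7. Certainly 7 ∣ 7, but 6 ∤ 7.

[⇐] This fails: take s = 12. Both 6 ∣ 12 and 4 ∣ 12, yet 12 is not a multiple of 7 (since 12 = 1·7 + 5), so 7 ∤ 12.

Neither implication holds.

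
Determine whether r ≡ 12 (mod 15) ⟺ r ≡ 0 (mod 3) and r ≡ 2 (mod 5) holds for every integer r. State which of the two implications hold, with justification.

(⇐) If r ≡ 0 (mod 3) and r ≡ 2 (mod 5), then by the Chinese remainder theorem r ≡ 12 (mod 15). This is exactly r ≡ 12 (mod 15).

(⇒) Suppose r ≡ 12 (mod 15); write r = 15j + 12. Since 3 ∣ 15, reducing mod 3 gives r ≡ 12 ≡ 0 (mod 3); since 5 ∣ 15, reducing mod 5 gives r ≡ 12 ≡ 2 (mod 5).

Equivalent; both directions hold.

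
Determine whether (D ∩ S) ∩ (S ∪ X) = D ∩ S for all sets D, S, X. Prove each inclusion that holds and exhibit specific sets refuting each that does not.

(⊆) Let x ∈ (D ∩ S) ∩ (S ∪ X). Then either x ∈ D ∩ S and x ∉ X; or x ∈ D ∩ S ∩ X. In each case x ∈ D ∩ S, so (D ∩ S) ∩ (S ∪ X) ⊆ D ∩ S.

(⊇) Let x ∈ D ∩ S. Then either x ∈ D ∩ S and x ∉ X; or x ∈ D ∩ S ∩ X. In each case x ∈ (D ∩ S) ∩ (S ∪ X), so D ∩ S ⊆ (D ∩ S) ∩ (S ∪ X).

The two sets are equal.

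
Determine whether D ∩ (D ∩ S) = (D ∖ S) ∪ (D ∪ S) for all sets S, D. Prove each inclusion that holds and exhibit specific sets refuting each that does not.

(⟹) Let x ∈ D ∩ (D ∩ S). Then x ∈ S ∩ D, from which x ∈ (D ∖ S) ∪ (D ∪ S).

(⟸) This inclusion fails. Take S = {1}, D = ∅; then 1 ∈ (D ∖ S) ∪ (D ∪ S) but 1 ∉ D ∩ (D ∩ S).

Only the forward inclusion holds.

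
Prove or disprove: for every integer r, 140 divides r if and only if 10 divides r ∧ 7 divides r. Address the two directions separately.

Only the forward implication holds.

(→) If 140 ∣ r, write r = 140q. Since 140 = 14·10, r = 10·(14q), so 10 ∣ r; and since 140 = 20·7, r = 7·(20q), so 7 ∣ r.

(←) This fails: take r = 70. Both 10 ∣ 70 and 7 ∣ 70, yet 70 is not a multiple of 140 (since 70 = 0·140 + 70), so 140 ∤ 70.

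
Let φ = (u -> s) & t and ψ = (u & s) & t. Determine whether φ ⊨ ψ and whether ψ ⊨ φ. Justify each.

(⇒) This fails. Under t = T, s = F, u = F, the left side is true but the right side is false.

(⇐) Assume the antecedent. If t is true, the antecedent forces (t = T, s = T, u = T), and (u -> s) & t holds there. If t is false, the antecedent cannot hold. Either way (u -> s) & t holds.

Only the converse holds.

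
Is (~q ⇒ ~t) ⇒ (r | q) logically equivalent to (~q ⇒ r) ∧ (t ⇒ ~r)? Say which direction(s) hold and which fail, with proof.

(→) This fails. Under r = F, t = T, q = F, the left side is true but the right side is false.

(←) Assume the antecedent. If r is true, (~q ⇒ ~t) ⇒ (r | q) reduces to true regardless of the other variables. If r is false, the antecedent forces (r = F, t = F, q = T) or (r = F, t = T, q = T), and (~q ⇒ ~t) ⇒ (r | q) holds there. Either way (~q ⇒ ~t) ⇒ (r | q) holds.

(⇒) fails; (⇐) holds.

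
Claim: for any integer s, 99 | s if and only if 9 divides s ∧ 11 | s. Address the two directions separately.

[⇒] If 99 ∣ s, write s = 99q. Since 99 = 11·9, s = 9·(11q), so 9 ∣ s; and since 99 = 9·11, s = 11·(9q), so 11 ∣ s.

[⇐] Suppose 9 ∣ s and 11 ∣ s. Any common multiple of 9 and 11 is a multiple of their lcm; here gcd(9, 11) = 1, so lcm(9, 11) = 9·11 = 99, so 99 ∣ s.

Both directions hold.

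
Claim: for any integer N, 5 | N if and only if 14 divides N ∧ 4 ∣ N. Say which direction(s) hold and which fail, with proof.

(→) This fails: take N = 5. Certainly 5 ∣ 5, but 14 ∤ 5.

(←) This fails: take N = 28. Both 14 ∣ 28 and 4 ∣ 28, yet 28 is not a multiple of 5 (since 28 = 5·5 + 3), so 5 ∤ 28.

Neither implication holds.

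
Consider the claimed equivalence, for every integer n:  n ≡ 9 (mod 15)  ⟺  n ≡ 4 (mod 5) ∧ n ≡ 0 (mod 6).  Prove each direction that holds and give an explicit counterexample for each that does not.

(⇒) fails; (⇐) holds.

Forward direction. This fails: n = 9 gives 9 ≡ 9 (mod 15) but 9 ≡ 3 (mod 6), so the conjunction on the right does not hold.

Converse. If n ≡ 4 (mod 5) and n ≡ 0 (mod 6), then by the Chinese remainder theorem n ≡ 24 (mod 30). Since 24 ≡ 9 (mod 15) and 15 ∣ 30, we get n ≡ 9 (mod 15).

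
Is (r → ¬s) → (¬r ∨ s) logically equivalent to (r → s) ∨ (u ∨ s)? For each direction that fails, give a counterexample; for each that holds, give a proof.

Converse. This fails. Under r = T, u = T, s = F, the left side is false but the right side is true.

Forward direction. Assume the antecedent. If r is true, the antecedent forces (r = T, u = F, s = T) or (r = T, u = T, s = T), and (r → s) ∨ (u ∨ s) holds there. If r is false, (r → s) ∨ (u ∨ s) reduces to true regardless of the other variables. Either way (r → s) ∨ (u ∨ s) holds.

Not equivalent: only (⇒) holds.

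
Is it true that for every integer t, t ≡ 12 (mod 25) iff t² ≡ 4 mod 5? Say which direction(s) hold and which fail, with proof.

Forward direction. Suppose t ≡ 12 (mod 25). Then t² ≡ 12² = 144 (mod 25), and since 5 ∣ 25, also t² ≡ 4 (mod 5).

Converse. This fails: take t = 2. Then 2² = 4 ≡ 4 (mod 5), yet 2 ≡ 2 (mod 25), not 12.

Not equivalent: only (⇒) holds.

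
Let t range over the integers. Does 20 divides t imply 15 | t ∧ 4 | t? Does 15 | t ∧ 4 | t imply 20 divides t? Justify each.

Only the converse holds.

[⇒] This fails: take t = 20. Certainly 20 ∣ 20, but 15 ∤ 20.

[⇐] Suppose 15 ∣ t and 4 ∣ t. Any common multiple of 15 and 4 is a multiple of their lcm; here gcd(15, 4) = 1, so lcm(15, 4) = 15·4 = 60, so 60 ∣ t. Since 20 ∣ 60, it follows that 20 ∣ t.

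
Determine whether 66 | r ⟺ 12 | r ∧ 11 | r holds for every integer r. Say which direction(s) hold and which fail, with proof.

Forward direction. This fails: take r = 66. Certainly 66 ∣ 66, but 12 ∤ 66.

Converse. Suppose 12 ∣ r and 11 ∣ r. Any common multiple of 12 and 11 is a multiple of their lcm; here gcd(12, 11) = 1, so lcm(12, 11) = 12·11 = 132, so 132 ∣ r. Since 66 ∣ 132, it follows that 66 ∣ r.

The forward direction fails; the converse holds.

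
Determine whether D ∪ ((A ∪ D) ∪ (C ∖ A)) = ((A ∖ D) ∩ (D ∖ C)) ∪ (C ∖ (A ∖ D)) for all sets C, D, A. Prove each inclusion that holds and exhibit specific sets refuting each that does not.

Only the reverse inclusion holds.

Forward inclusion. This inclusion fails. Take C = ∅, D = {1}, A = ∅; then 1 ∈ D ∪ ((A ∪ D) ∪ (C ∖ A)) but 1 ∉ ((A ∖ D) ∩ (D ∖ C)) ∪ (C ∖ (A ∖ D)).

Reverse inclusion. Let x ∈ ((A ∖ D) ∩ (D ∖ C)) ∪ (C ∖ (A ∖ D)). Then either x ∈ C and x ∉ D, A; or x ∈ C ∩ D and x ∉ A; or x ∈ C ∩ D ∩ A. In each case x ∈ D ∪ ((A ∪ D) ∪ (C ∖ A)), so ((A ∖ D) ∩ (D ∖ C)) ∪ (C ∖ (A ∖ D)) ⊆ D ∪ ((A ∪ D) ∪ (C ∖ A)).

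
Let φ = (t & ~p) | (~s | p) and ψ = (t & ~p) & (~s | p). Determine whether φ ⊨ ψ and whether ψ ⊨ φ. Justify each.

(→) This fails. Under s = F, p = F, t = F, the left side is true but the right side is false.

(←) Assume the antecedent. If s is true, the antecedent cannot hold. If s is false, (t & ~p) | (~s | p) reduces to true regardless of the other variables. Either way (t & ~p) | (~s | p) holds.

Only the converse holds.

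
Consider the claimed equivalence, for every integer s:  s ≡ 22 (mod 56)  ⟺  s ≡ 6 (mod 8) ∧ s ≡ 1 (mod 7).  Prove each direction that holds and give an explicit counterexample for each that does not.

Both directions hold.

(⇒) Suppose s ≡ 22 (mod 56); write s = 56j + 22. Since 8 ∣ 56, reducing mod 8 gives s ≡ 22 ≡ 6 (mod 8); since 7 ∣ 56, reducing mod 7 gives s ≡ 22 ≡ 1 (mod 7).

(⇐) Conversely, if s ≡ 6 (mod 8) and s ≡ 1 (mod 7), then by the Chinese remainder theorem s ≡ 22 (mod 56). This is exactly s ≡ 22 (mod 56).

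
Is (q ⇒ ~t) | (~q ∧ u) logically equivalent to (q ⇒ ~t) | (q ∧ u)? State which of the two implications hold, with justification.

Only the forward implication holds.

(⟹) Assume the antecedent. If q is true, the antecedent forces (q = T, t = F, u = F) or (q = T, t = F, u = T), and (q ⇒ ~t) | (q ∧ u) holds there. If q is false, (q ⇒ ~t) | (q ∧ u) reduces to true regardless of the other variables. Either way (q ⇒ ~t) | (q ∧ u) holds.

(⟸) This fails. Under q = T, t = T, u = T, the left side is false but the right side is true.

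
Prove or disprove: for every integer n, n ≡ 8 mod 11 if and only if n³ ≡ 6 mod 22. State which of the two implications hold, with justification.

(→) This fails: take n = 19. Then 19 ≡ 8 (mod 11), but 19³ = 6859 ≡ 17 (mod 22), not 6.

(←) Conversely, the residues r modulo 22 with r³ ≡ 6 (mod 22) are exactly {8}, and each is ≡ 8 (mod 11).

Only the reverse direction holds.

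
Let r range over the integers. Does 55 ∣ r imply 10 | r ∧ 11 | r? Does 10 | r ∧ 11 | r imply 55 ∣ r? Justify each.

(⟹) This fails: take r = 55. Certainly 55 ∣ 55, but 10 ∤ 55.

(⟸) Suppose 10 ∣ r and 11 ∣ r. Any common multiple of 10 and 11 is a multiple of their lcm; here gcd(10, 11) = 1, so lcm(10, 11) = 10·11 = 110, so 110 ∣ r. Since 55 ∣ 110, it follows that 55 ∣ r.

The forward direction fails; the converse holds.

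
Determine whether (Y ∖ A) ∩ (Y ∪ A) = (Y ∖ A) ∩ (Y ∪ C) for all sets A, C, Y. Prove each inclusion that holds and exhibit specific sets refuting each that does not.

Both inclusions hold.

Reverse inclusion. Let x ∈ (Y ∖ A) ∩ (Y ∪ C). Then either x ∈ Y and x ∉ A, C; or x ∈ C ∩ Y and x ∉ A. In each case x ∈ (Y ∖ A) ∩ (Y ∪ A), so (Y ∖ A) ∩ (Y ∪ C) ⊆ (Y ∖ A) ∩ (Y ∪ A).

Forward inclusion. Let x ∈ (Y ∖ A) ∩ (Y ∪ A). Then either x ∈ Y and x ∉ A, C; or x ∈ C ∩ Y and x ∉ A. In each case x ∈ (Y ∖ A) ∩ (Y ∪ C), so (Y ∖ A) ∩ (Y ∪ A) ⊆ (Y ∖ A) ∩ (Y ∪ C).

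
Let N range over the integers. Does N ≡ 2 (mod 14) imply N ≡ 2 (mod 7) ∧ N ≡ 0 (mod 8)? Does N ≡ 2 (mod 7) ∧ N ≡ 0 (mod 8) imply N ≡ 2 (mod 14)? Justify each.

The forward direction fails; the converse holds.

Converse. If N ≡ 2 (mod 7) and N ≡ 0 (mod 8), then by the Chinese remainder theorem N ≡ 16 (mod 56). Since 16 ≡ 2 (mod 14) and 14 ∣ 56, we get N ≡ 2 (mod 14).

Forward direction. This fails: N = 2 gives 2 ≡ 2 (mod 14) but 2 ≡ 2 (mod 8), so the conjunction on the right does not hold.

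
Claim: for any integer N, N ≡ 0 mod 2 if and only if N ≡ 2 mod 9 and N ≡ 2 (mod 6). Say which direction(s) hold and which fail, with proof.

The forward direction fails; the converse holds.

[⇒] This fails: N = 0 gives 0 ≡ 0 (mod 2) but 0 ≡ 0 (mod 9), so the conjunction on the right does not hold.

[⇐] Conversely, if N ≡ 2 (mod 9) and N ≡ 2 (mod 6), then by the Chinese remainder theorem N ≡ 2 (mod 18). Since 2 ≡ 0 (mod 2) and 2 ∣ 18, we get N ≡ 0 (mod 2).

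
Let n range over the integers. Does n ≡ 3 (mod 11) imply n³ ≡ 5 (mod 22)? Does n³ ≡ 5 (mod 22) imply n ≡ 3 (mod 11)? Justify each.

[⇒] This fails: take n = 14. Then 14 ≡ 3 (mod 11), but 14³ = 2744 ≡ 16 (mod 22), not 5.

[⇐] Conversely, the residues r modulo 22 with r³ ≡ 5 (mod 22) are exactly {3}, and each is ≡ 3 (mod 11).

Only the reverse direction holds.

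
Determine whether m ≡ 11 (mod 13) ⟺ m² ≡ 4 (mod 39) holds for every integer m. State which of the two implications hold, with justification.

Neither direction holds.

(⇒) This fails: take m = 24. Then 24 ≡ 11 (mod 13), but 24² = 576 ≡ 30 (mod 39), not 4.

(⇐) This fails: take m = 2. Then 2² = 4 ≡ 4 (mod 39), yet 2 ≡ 2 (mod 13), not 11.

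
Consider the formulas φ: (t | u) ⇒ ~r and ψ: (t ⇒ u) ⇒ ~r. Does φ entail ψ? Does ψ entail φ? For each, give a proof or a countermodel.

(⇒) fails and (⇐) fails.

(⟹) This fails. Under r = T, t = F, u = F, the left side is true but the right side is false.

(⟸) This fails. Under r = T, t = T, u = F, the left side is false but the right side is true.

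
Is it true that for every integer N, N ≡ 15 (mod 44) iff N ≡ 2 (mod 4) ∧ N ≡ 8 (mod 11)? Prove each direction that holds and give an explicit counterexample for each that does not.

Neither implication holds.

(→) This fails: N = 15 gives 15 ≡ 15 (mod 44) but 15 ≡ 3 (mod 4), so the conjunction on the right does not hold.

(←) This fails: N = 30 satisfies both congruences on the right (30 ≡ 2 mod 4 and 30 ≡ 8 mod 11) yet 30 ≡ 30 (mod 44), not 15.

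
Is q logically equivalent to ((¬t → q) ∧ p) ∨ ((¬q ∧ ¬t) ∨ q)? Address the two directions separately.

Only the forward implication holds.

(⟹) Assume the antecedent. If t is true, the antecedent forces (t = T, p = F, q = T) or (t = T, p = T, q = T), and the consequent holds there. If t is false, the consequent reduces to true regardless of the other variables. Either way the consequent holds.

(⟸) This fails. Under t = F, p = F, q = F, the left side is false but the right side is true.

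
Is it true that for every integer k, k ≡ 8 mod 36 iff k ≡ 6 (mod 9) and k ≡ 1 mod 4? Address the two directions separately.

Neither direction holds.

(⇒) This fails: k = 8 gives 8 ≡ 8 (mod 36) but 8 ≡ 8 (mod 9), so the conjunction on the right does not hold.

(⇐) This fails: k = 33 satisfies both congruences on the right (33 ≡ 6 mod 9 and 33 ≡ 1 mod 4) yet 33 ≡ 33 (mod 36), not 8.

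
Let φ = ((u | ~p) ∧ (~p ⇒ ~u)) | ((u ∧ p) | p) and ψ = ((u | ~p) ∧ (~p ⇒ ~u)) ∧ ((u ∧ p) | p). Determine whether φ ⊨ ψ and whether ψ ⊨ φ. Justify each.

(⇒) fails; (⇐) holds.

(⟹) This fails. Under p = F, u = F, the left side is true but the right side is false.

(⟸) Assume the antecedent. If p is true, the consequent reduces to true regardless of the other variables. If p is false, the antecedent cannot hold. Either way the consequent holds.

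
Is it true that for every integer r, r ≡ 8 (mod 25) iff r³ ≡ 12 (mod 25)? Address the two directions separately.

(⇒) Suppose r ≡ 8 (mod 25). Write r = 25j + 8. Then (25j + 8)³ = 15625j³ + 15000j² + 4800j + 512 = 25(625j³ + 600j² + 192j + 20) + 12, so r³ ≡ 12 (mod 25).

(⇐) Conversely, suppose r³ ≡ 12 (mod 25). The only residue r in {0, …, 24} with r³ ≡ 12 (mod 25) is r = 8, so r ≡ 8 (mod 25).

The biconditional holds.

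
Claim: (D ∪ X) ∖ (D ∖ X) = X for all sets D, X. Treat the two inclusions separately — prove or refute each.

Both inclusions hold; the sets are equal.

(⊇) Let x ∈ X. Then either x ∈ X and x ∉ D; or x ∈ D ∩ X. In each case x ∈ (D ∪ X) ∖ (D ∖ X), so X ⊆ (D ∪ X) ∖ (D ∖ X).

(⊆) Let x ∈ (D ∪ X) ∖ (D ∖ X). Then either x ∈ X and x ∉ D; or x ∈ D ∩ X. In each case x ∈ X, so (D ∪ X) ∖ (D ∖ X) ⊆ X.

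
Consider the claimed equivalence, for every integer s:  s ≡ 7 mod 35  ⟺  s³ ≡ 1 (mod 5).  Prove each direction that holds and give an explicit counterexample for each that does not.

(⇒) This fails: take s = 7. Then 7 ≡ 7 (mod 35), but 7³ = 343 ≡ 3 (mod 5), not 1.

(⇐) This fails: take s = 1. Then 1³ = 1 ≡ 1 (mod 5), yet 1 ≡ 1 (mod 35), not 7.

Neither implication holds.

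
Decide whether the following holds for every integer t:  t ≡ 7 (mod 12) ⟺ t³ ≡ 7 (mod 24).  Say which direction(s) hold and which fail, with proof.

(←) The residues r modulo 24 with r³ ≡ 7 (mod 24) are exactly {7}, and each is ≡ 7 (mod 12).

(→) This fails: take t = 19. Then 19 ≡ 7 (mod 12), but 19³ = 6859 ≡ 19 (mod 24), not 7.

The forward direction fails; the converse holds.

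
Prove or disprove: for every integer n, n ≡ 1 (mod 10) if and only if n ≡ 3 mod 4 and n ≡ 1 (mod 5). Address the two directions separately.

Only the converse holds.

Forward direction. This fails: n = 1 gives 1 ≡ 1 (mod 10) but 1 ≡ 1 (mod 4), so the conjunction on the right does not hold.

Converse. If n ≡ 3 (mod 4) and n ≡ 1 (mod 5), then by the Chinese remainder theorem n ≡ 11 (mod 20). Since 11 ≡ 1 (mod 10) and 10 ∣ 20, we get n ≡ 1 (mod 10).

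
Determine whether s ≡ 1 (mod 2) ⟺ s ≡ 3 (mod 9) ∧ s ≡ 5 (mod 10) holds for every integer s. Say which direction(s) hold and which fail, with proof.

Only the reverse direction holds.

(⟸) If s ≡ 3 (mod 9) and s ≡ 5 (mod 10), then by the Chinese remainder theorem s ≡ 75 (mod 90). Since 75 ≡ 1 (mod 2) and 2 ∣ 90, we get s ≡ 1 (mod 2).

(⟹) This fails: s = 1 gives 1 ≡ 1 (mod 2) but 1 ≡ 1 (mod 9), so the conjunction on the right does not hold.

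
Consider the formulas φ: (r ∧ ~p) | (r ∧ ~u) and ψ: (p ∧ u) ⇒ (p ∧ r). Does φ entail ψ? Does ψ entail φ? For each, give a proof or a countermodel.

(⟸) This fails. Under r = F, u = F, p = F, the left side is false but the right side is true.

(⟹) Assume the antecedent. If r is true, (p ∧ u) ⇒ (p ∧ r) reduces to true regardless of the other variables. If r is false, the antecedent cannot hold. Either way (p ∧ u) ⇒ (p ∧ r) holds.

Only the forward direction holds.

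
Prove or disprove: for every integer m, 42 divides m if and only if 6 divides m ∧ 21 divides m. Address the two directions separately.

Both implications hold.

(⇒) If 42 ∣ m, write m = 42q. Since 42 = 7·6, m = 6·(7q), so 6 ∣ m; and since 42 = 2·21, m = 21·(2q), so 21 ∣ m.

(⇐) Suppose 6 ∣ m and 21 ∣ m. Any common multiple of 6 and 21 is a multiple of their lcm; here lcm(6, 21) = 6·21/gcd(6, 21) = 126/3 = 42, so 42 ∣ m.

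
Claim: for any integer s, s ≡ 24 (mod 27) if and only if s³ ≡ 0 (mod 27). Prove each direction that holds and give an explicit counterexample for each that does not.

(⇒) Suppose s ≡ 24 (mod 27). Write s = 27j + 24. Then (27j + 24)³ = 19683j³ + 52488j² + 46656j + 13824 = 27(729j³ + 1944j² + 1728j + 512) + 0, so s³ ≡ 0 (mod 27).

(⇐) This fails: take s = 0. Then 0³ = 0 ≡ 0 (mod 27), yet 0 ≡ 0 (mod 27), not 24.

(⇒) holds; (⇐) fails.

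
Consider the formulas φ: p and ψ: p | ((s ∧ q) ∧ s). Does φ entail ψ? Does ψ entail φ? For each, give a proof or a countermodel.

(⇒) holds; (⇐) fails.

(⟸) This fails. Under s = T, p = F, q = T, the left side is false but the right side is true.

(⟹) Assume the antecedent. If s is true, the antecedent forces (s = T, p = T, q = F) or (s = T, p = T, q = T), and p | ((s ∧ q) ∧ s) holds there. If s is false, the antecedent forces (s = F, p = T, q = F) or (s = F, p = T, q = T), and p | ((s ∧ q) ∧ s) holds there. Either way p | ((s ∧ q) ∧ s) holds.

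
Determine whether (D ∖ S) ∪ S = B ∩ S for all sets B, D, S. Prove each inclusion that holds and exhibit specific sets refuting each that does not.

(⟹) This inclusion fails. Take B = ∅, D = {1}, S = ∅; then 1 ∈ (D ∖ S) ∪ S but 1 ∉ B ∩ S.

(⟸) Let x ∈ B ∩ S. Then either x ∈ B ∩ S and x ∉ D; or x ∈ B ∩ D ∩ S. In each case x ∈ (D ∖ S) ∪ S, so B ∩ S ⊆ (D ∖ S) ∪ S.

Only the reverse inclusion holds.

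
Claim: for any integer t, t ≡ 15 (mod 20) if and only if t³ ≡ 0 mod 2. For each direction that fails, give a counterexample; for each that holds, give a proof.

(⟹) This fails: take t = 15. Then 15 ≡ 15 (mod 20), but 15³ = 3375 ≡ 1 (mod 2), not 0.

(⟸) This fails: take t = 0. Then 0³ = 0 ≡ 0 (mod 2), yet 0 ≡ 0 (mod 20), not 15.

Neither direction holds.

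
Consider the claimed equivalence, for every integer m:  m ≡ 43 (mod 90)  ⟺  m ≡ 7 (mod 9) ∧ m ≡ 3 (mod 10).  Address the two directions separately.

The biconditional holds.

(→) Suppose m ≡ 43 (mod 90); write m = 90j + 43. Since 9 ∣ 90, reducing mod 9 gives m ≡ 43 ≡ 7 (mod 9); since 10 ∣ 90, reducing mod 10 gives m ≡ 43 ≡ 3 (mod 10).

(←) Conversely, if m ≡ 7 (mod 9) and m ≡ 3 (mod 10), then by the Chinese remainder theorem m ≡ 43 (mod 90). This is exactly m ≡ 43 (mod 90).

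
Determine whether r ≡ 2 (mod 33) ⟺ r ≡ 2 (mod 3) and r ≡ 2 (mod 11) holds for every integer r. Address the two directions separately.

Both directions hold; the statement is true.

[⇒] Suppose r ≡ 2 (mod 33); write r = 33j + 2. Since 3 ∣ 33, reducing mod 3 gives r ≡ 2 (mod 3); since 11 ∣ 33, reducing mod 11 gives r ≡ 2 (mod 11).

[⇐] Conversely, if r ≡ 2 (mod 3) and r ≡ 2 (mod 11), then by the Chinese remainder theorem r ≡ 2 (mod 33). This is exactly r ≡ 2 (mod 33).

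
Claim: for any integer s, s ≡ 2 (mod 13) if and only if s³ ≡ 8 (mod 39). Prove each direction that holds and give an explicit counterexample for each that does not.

[⇒] This fails: take s = 15. Then 15 ≡ 2 (mod 13), but 15³ = 3375 ≡ 21 (mod 39), not 8.

[⇐] This fails: take s = 5. Then 5³ = 125 ≡ 8 (mod 39), yet 5 ≡ 5 (mod 13), not 2.

Neither direction holds.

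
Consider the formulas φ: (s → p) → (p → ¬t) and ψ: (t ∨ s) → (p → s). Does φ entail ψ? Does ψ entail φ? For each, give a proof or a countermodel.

Not equivalent: only (⇒) holds.

[⇐] This fails. Under p = T, t = T, s = T, the left side is false but the right side is true.

[⇒] Assume the antecedent. If p is true, the antecedent forces (p = T, t = F, s = F) or (p = T, t = F, s = T), and (t ∨ s) → (p → s) holds there. If p is false, (t ∨ s) → (p → s) reduces to true regardless of the other variables. Either way (t ∨ s) → (p → s) holds.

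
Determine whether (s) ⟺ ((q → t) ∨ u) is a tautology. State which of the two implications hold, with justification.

Neither direction holds.

[⇒] This fails. Under t = F, s = T, u = F, q = T, the left side is true but the right side is false.

[⇐] This fails. Under t = F, s = F, u = F, q = F, the left side is false but the right side is true.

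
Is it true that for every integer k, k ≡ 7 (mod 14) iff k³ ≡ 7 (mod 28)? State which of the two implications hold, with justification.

Only the reverse direction holds.

(⟹) This fails: take k = 21. Then 21 ≡ 7 (mod 14), but 21³ = 9261 ≡ 21 (mod 28), not 7.

(⟸) Conversely, the residues r modulo 28 with r³ ≡ 7 (mod 28) are exactly {7}, and each is ≡ 7 (mod 14).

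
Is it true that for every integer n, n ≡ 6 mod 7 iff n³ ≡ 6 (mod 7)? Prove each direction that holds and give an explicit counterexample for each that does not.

The forward direction holds; the converse fails.

Converse. This fails: take n = 3. Then 3³ = 27 ≡ 6 (mod 7), yet 3 ≡ 3 (mod 7), not 6.

Forward direction. Suppose n ≡ 6 mod 7. Write n = 7j + 6. Then (7j + 6)³ = 343j³ + 882j² + 756j + 216 = 7(49j³ + 126j² + 108j + 30) + 6, so n³ ≡ 6 (mod 7).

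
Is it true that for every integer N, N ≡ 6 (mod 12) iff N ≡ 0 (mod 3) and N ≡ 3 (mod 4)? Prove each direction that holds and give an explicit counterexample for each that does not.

(⟹) This fails: N = 6 gives 6 ≡ 6 (mod 12) but 6 ≡ 2 (mod 4), so the conjunction on the right does not hold.

(⟸) This fails: N = 3 satisfies both congruences on the right (3 ≡ 0 mod 3 and 3 ≡ 3 mod 4) yet 3 ≡ 3 (mod 12), not 6.

Both directions fail.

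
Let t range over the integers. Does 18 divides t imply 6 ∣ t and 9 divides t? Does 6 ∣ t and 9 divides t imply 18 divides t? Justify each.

The biconditional holds.

Forward direction. If 18 ∣ t, write t = 18q. Since 18 = 3·6, t = 6·(3q), so 6 ∣ t; and since 18 = 2·9, t = 9·(2q), so 9 ∣ t.

Converse. Suppose 6 ∣ t and 9 ∣ t. Any common multiple of 6 and 9 is a multiple of their lcm; here lcm(6, 9) = 6·9/gcd(6, 9) = 54/3 = 18, so 18 ∣ t.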